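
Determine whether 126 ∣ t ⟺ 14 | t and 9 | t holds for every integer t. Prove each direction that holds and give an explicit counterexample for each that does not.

Both implications hold.

(⟹) If 126 ∣ t, write t = 126q. Since 126 = 9·14, t = 14·(9q), so 14 ∣ t; and since 126 = 14·9, t = 9·(14q), so 9 ∣ t.

(⟸) Suppose 14 ∣ t and 9 ∣ t. Any common multiple of 14 and 9 is a multiple of their lcm; here gcd(14, 9) = 1, so lcm(14, 9) = 14·9 = 126, so 126 ∣ t.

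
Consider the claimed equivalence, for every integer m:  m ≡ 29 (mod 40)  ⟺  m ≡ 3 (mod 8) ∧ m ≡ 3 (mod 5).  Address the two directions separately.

[⇒] This fails: m = 29 gives 29 ≡ 29 (mod 40) but 29 ≡ 5 (mod 8), so the conjunction on the right does not hold.

[⇐] This fails: m = 3 satisfies both congruences on the right (3 ≡ 3 mod 8 and 3 ≡ 3 mod 5) yet 3 ≡ 3 (mod 40), not 29.

Neither implication holds.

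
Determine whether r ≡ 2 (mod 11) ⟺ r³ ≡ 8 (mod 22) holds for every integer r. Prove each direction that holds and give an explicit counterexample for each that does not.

(⇒) fails; (⇐) holds.

(⟹) This fails: take r = 13. Then 13 ≡ 2 (mod 11), but 13³ = 2197 ≡ 19 (mod 22), not 8.

(⟸) Conversely, the residues r modulo 22 with r³ ≡ 8 (mod 22) are exactly {2}, and each is ≡ 2 (mod 11).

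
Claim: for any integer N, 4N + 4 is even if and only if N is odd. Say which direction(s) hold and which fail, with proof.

Only the reverse direction holds.

(→) This fails: take N = 2. Then 4N + 4 = 12, which is even, yet N = 2 is even, not odd.

(←) Suppose N is odd. Since 4 is even, 4N is even for every N, so 4N + 4 has the same parity as 4, which is even. Hence 4N + 4 is even.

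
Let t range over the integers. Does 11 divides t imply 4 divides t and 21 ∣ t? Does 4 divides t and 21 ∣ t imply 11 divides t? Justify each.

(⟹) This fails: take t = 11. Certainly 11 ∣ 11, but 4 ∤ 11.

(⟸) This fails: take t = 84. Both 4 ∣ 84 and 21 ∣ 84, yet 84 is not a multiple of 11 (since 84 = 7·11 + 7), so 11 ∤ 84.

(⇒) fails and (⇐) fails.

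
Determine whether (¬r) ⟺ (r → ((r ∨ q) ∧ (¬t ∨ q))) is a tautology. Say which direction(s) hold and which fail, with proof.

Forward direction. Assume the antecedent. If q is true, r → ((r ∨ q) ∧ (¬t ∨ q)) reduces to true regardless of the other variables. If q is false, the antecedent forces (q = F, t = F, r = F) or (q = F, t = T, r = F), and r → ((r ∨ q) ∧ (¬t ∨ q)) holds there. Either way r → ((r ∨ q) ∧ (¬t ∨ q)) holds.

Converse. This fails. Under q = F, t = F, r = T, the left side is false but the right side is true.

Only the forward direction holds.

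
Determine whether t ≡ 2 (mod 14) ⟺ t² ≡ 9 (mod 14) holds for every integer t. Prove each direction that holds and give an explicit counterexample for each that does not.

(⇒) fails and (⇐) fails.

Forward direction. This fails: take t = 2. Then 2 ≡ 2 (mod 14), but 2² = 4 ≡ 4 (mod 14), not 9.

Converse. This fails: take t = 3. Then 3² = 9 ≡ 9 (mod 14), yet 3 ≡ 3 (mod 14), not 2.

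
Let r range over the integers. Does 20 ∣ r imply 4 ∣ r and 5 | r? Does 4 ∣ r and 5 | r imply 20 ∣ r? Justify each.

Both directions hold.

(⇐) Suppose 4 ∣ r and 5 ∣ r. Any common multiple of 4 and 5 is a multiple of their lcm; here gcd(4, 5) = 1, so lcm(4, 5) = 4·5 = 20, so 20 ∣ r.

(⇒) If 20 ∣ r, write r = 20q. Since 20 = 5·4, r = 4·(5q), so 4 ∣ r; and since 20 = 4·5, r = 5·(4q), so 5 ∣ r.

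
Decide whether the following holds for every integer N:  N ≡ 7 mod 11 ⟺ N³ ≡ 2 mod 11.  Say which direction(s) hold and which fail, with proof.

Both directions hold; the statement is true.

(⇒) Suppose N ≡ 7 mod 11. Write N = 11j + 7. Then (11j + 7)³ = 1331j³ + 2541j² + 1617j + 343 = 11(121j³ + 231j² + 147j + 31) + 2, so N³ ≡ 2 (mod 11).

(⇐) For the converse, argue contrapositively. If N ≢ 7 (mod 11), then N is congruent to one of 0, 1, 2, 3, 4, 5, 6, 8, 9, 10 modulo 11, and these give N³ ≡ 0, 1, 8, 5, 9, 4, 7, 6, 3, 10 respectively — never 2.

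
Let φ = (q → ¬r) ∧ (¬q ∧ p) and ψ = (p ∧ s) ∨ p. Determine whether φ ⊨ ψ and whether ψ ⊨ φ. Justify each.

Forward direction. Assume the antecedent. If r is true, the antecedent forces (r = T, s = F, q = F, p = T) or (r = T, s = T, q = F, p = T), and (p ∧ s) ∨ p holds there. If r is false, the antecedent forces (r = F, s = F, q = F, p = T) or (r = F, s = T, q = F, p = T), and (p ∧ s) ∨ p holds there. Either way (p ∧ s) ∨ p holds.

Converse. This fails. Under r = F, s = F, q = T, p = T, the left side is false but the right side is true.

(⇒) holds; (⇐) fails.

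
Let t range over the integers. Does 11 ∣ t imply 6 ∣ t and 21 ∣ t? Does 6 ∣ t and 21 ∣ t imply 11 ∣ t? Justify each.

Neither implication holds.

Forward direction. This fails: take t = 11. Certainly 11 ∣ 11, but 6 ∤ 11.

Converse. This fails: take t = 42. Both 6 ∣ 42 and 21 ∣ 42, yet 42 is not a multiple of 11 (since 42 = 3·11 + 9), so 11 ∤ 42.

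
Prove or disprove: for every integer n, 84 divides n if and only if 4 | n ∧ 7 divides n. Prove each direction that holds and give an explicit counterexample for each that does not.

(⇒) holds; (⇐) fails.

(⇐) This fails: take n = 28. Both 4 ∣ 28 and 7 ∣ 28, yet 28 is not a multiple of 84 (since 28 = 0·84 + 28), so 84 ∤ 28.

(⇒) If 84 ∣ n, write n = 84q. Since 84 = 21·4, n = 4·(21q), so 4 ∣ n; and since 84 = 12·7, n = 7·(12q), so 7 ∣ n.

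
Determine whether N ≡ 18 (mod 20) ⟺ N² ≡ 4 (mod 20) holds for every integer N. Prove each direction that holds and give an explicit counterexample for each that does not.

Not equivalent: only (⇒) holds.

[⇒] Suppose N ≡ 18 (mod 20). Write N = 20j + 18. Then (20j + 18)² = 400j² + 720j + 324 = 20(20j² + 36j + 16) + 4, so N² ≡ 4 (mod 20).

[⇐] This fails: take N = 2. Then 2² = 4 ≡ 4 (mod 20), yet 2 ≡ 2 (mod 20), not 18.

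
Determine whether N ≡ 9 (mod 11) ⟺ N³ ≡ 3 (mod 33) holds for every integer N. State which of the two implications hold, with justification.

Only the reverse direction holds.

Forward direction. This fails: take N = 20. Then 20 ≡ 9 (mod 11), but 20³ = 8000 ≡ 14 (mod 33), not 3.

Converse. The residues r modulo 33 with r³ ≡ 3 (mod 33) are exactly {9}, and each is ≡ 9 (mod 11).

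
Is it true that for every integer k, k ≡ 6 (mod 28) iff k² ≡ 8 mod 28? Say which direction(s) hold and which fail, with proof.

Only the forward implication holds.

[⇒] Suppose k ≡ 6 (mod 28). Write k = 28j + 6. Then (28j + 6)² = 784j² + 336j + 36 = 28(28j² + 12j + 1) + 8, so k² ≡ 8 (mod 28).

[⇐] This fails: take k = 8. Then 8² = 64 ≡ 8 (mod 28), yet 8 ≡ 8 (mod 28), not 6.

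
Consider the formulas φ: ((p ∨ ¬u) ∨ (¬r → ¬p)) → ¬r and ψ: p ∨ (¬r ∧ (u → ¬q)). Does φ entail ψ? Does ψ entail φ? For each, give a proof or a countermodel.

(⇒) fails and (⇐) fails.

[⇒] This fails. Under r = F, u = T, p = F, q = T, the left side is true but the right side is false.

[⇐] This fails. Under r = T, u = F, p = T, q = F, the left side is false but the right side is true.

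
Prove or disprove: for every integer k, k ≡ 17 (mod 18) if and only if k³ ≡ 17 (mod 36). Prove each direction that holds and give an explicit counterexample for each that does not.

(→) This fails: take k = 35. Then 35 ≡ 17 (mod 18), but 35³ = 42875 ≡ 35 (mod 36), not 17.

(←) This fails: take k = 5. Then 5³ = 125 ≡ 17 (mod 36), yet 5 ≡ 5 (mod 18), not 17.

Both directions fail.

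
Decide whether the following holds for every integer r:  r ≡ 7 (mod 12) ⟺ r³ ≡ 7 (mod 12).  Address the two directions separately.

(⇒) Suppose r ≡ 7 (mod 12). Write r = 12j + 7. Then (12j + 7)³ = 1728j³ + 3024j² + 1764j + 343 = 12(144j³ + 252j² + 147j + 28) + 7, so r³ ≡ 7 (mod 12).

(⇐) For the converse, argue contrapositively. If r ≢ 7 (mod 12), then r is congruent to one of 0, 1, 2, 3, 4, 5, 6, 8, 9, 10, 11 modulo 12, and these give r³ ≡ 0, 1, 8, 3, 4, 5, 0, 8, 9, 4, 11 respectively — never 7.

Both directions hold; the statement is true.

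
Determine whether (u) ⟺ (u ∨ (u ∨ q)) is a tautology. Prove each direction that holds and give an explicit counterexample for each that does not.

Only the forward implication holds.

(→) Assume the antecedent. If q is true, u ∨ (u ∨ q) reduces to true regardless of the other variables. If q is false, the antecedent forces (q = F, u = T), and u ∨ (u ∨ q) holds there. Either way u ∨ (u ∨ q) holds.

(←) This fails. Under q = T, u = F, the left side is false but the right side is true.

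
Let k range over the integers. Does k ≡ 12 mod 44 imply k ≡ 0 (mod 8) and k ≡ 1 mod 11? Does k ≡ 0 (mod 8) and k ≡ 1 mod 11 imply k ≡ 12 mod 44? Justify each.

Not equivalent: only (⇐) holds.

[⇒] This fails: k = 12 gives 12 ≡ 12 (mod 44) but 12 ≡ 4 (mod 8), so the conjunction on the right does not hold.

[⇐] Conversely, if k ≡ 0 (mod 8) and k ≡ 1 (mod 11), then by the Chinese remainder theorem k ≡ 56 (mod 88). Since 56 ≡ 12 (mod 44) and 44 ∣ 88, we get k ≡ 12 (mod 44).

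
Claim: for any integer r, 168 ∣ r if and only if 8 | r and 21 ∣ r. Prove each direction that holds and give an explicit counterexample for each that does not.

Both directions hold; the statement is true.

(⟹) If 168 ∣ r, write r = 168q. Since 168 = 21·8, r = 8·(21q), so 8 ∣ r; and since 168 = 8·21, r = 21·(8q), so 21 ∣ r.

(⟸) Suppose 8 ∣ r and 21 ∣ r. Any common multiple of 8 and 21 is a multiple of their lcm; here gcd(8, 21) = 1, so lcm(8, 21) = 8·21 = 168, so 168 ∣ r.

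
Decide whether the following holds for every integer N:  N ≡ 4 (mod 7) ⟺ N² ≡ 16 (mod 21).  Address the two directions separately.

Forward direction. This fails: take N = 18. Then 18 ≡ 4 (mod 7), but 18² = 324 ≡ 9 (mod 21), not 16.

Converse. This fails: take N = 10. Then 10² = 100 ≡ 16 (mod 21), yet 10 ≡ 3 (mod 7), not 4.

Neither direction holds.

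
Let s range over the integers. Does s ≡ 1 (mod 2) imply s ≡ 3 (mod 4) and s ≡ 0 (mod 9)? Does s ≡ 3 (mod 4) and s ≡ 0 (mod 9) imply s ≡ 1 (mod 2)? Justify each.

(→) This fails: s = 1 gives 1 ≡ 1 (mod 2) but 1 ≡ 1 (mod 4), so the conjunction on the right does not hold.

(←) Conversely, if s ≡ 3 (mod 4) and s ≡ 0 (mod 9), then by the Chinese remainder theorem s ≡ 27 (mod 36). Since 27 ≡ 1 (mod 2) and 2 ∣ 36, we get s ≡ 1 (mod 2).

The forward direction fails; the converse holds.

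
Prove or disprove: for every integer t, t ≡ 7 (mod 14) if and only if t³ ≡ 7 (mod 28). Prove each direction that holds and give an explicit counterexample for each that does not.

[⇐] The residues r modulo 28 with r³ ≡ 7 (mod 28) are exactly {7}, and each is ≡ 7 (mod 14).

[⇒] This fails: take t = 21. Then 21 ≡ 7 (mod 14), but 21³ = 9261 ≡ 21 (mod 28), not 7.

The forward direction fails; the converse holds.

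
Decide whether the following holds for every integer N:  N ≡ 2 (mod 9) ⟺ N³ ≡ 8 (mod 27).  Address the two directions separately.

Equivalent; both directions hold.

(⟹) Suppose N ≡ 2 (mod 9). Working modulo 27, N ∈ {2, 11, 20}; for each such r, r³ ≡ 8 (mod 27).

(⟸) Conversely, the residues r modulo 27 with r³ ≡ 8 (mod 27) are exactly {2, 11, 20}, and each is ≡ 2 (mod 9).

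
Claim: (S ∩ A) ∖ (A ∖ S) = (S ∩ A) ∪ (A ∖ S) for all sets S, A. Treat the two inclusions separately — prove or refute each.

Forward inclusion. Let x ∈ (S ∩ A) ∖ (A ∖ S). Then x ∈ S ∩ A, from which x ∈ (S ∩ A) ∪ (A ∖ S).

Reverse inclusion. This inclusion fails. Take S = ∅, A = {1}; then 1 ∈ (S ∩ A) ∪ (A ∖ S) but 1 ∉ (S ∩ A) ∖ (A ∖ S).

Only the forward inclusion holds.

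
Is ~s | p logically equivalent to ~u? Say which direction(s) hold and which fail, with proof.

(⇒) This fails. Under u = T, s = F, p = F, the left side is true but the right side is false.

(⇐) This fails. Under u = F, s = T, p = F, the left side is false but the right side is true.

Neither implication holds.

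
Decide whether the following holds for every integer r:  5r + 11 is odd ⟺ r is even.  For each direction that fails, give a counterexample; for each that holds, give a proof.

The biconditional holds.

(→) Suppose 5r + 11 is odd. Since 5 is odd, 5r and r have the same parity, so 5r + 11 ≡ r + 11 (mod 2). As 11 is odd, 5r + 11 is odd exactly when r is even. Thus r is even.

(←) Conversely, suppose r is even; write r = 2j. Then 5r + 11 = 5·(2j) + 11 = 2·5j + 11, which is odd.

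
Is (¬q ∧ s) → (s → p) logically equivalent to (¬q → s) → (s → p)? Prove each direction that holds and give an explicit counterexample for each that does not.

(⟹) This fails. Under q = T, s = T, p = F, the left side is true but the right side is false.

(⟸) Assume the antecedent. If s is true, the antecedent forces (q = F, s = T, p = T) or (q = T, s = T, p = T), and (¬q ∧ s) → (s → p) holds there. If s is false, (¬q ∧ s) → (s → p) reduces to true regardless of the other variables. Either way (¬q ∧ s) → (s → p) holds.

The forward direction fails; the converse holds.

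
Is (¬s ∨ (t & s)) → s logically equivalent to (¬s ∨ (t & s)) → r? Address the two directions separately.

Both directions fail.

(→) This fails. Under r = F, t = T, s = T, the left side is true but the right side is false.

(←) This fails. Under r = T, t = F, s = F, the left side is false but the right side is true.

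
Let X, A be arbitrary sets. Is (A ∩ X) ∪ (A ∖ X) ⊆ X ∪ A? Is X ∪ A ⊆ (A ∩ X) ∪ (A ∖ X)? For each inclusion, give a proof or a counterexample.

(⊆) Let x ∈ (A ∩ X) ∪ (A ∖ X). Then either x ∈ A and x ∉ X; or x ∈ X ∩ A. In each case x ∈ X ∪ A, so (A ∩ X) ∪ (A ∖ X) ⊆ X ∪ A.

(⊇) This inclusion fails. Take X = {1}, A = ∅; then 1 ∈ X ∪ A but 1 ∉ (A ∩ X) ∪ (A ∖ X).

(⊆) holds; (⊇) fails.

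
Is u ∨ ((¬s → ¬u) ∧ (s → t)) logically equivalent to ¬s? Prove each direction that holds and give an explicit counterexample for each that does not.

(⟸) Assume the antecedent. If s is true, the antecedent cannot hold. If s is false, u ∨ ((¬s → ¬u) ∧ (s → t)) reduces to true regardless of the other variables. Either way u ∨ ((¬s → ¬u) ∧ (s → t)) holds.

(⟹) This fails. Under s = T, t = T, u = F, the left side is true but the right side is false.

Not equivalent: only (⇐) holds.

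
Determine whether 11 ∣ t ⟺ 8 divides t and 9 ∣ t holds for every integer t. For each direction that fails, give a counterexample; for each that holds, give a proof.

(⇒) fails and (⇐) fails.

Forward direction. This fails: take t = 11. Certainly 11 ∣ 11, but 8 ∤ 11.

Converse. This fails: take t = 72. Both 8 ∣ 72 and 9 ∣ 72, yet 72 is not a multiple of 11 (since 72 = 6·11 + 6), so 11 ∤ 72.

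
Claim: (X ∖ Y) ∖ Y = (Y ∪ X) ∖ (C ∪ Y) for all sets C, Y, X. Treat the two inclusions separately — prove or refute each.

(⊆) fails; (⊇) holds.

(⟹) This inclusion fails. Take C = {1}, Y = ∅, X = {1}; then 1 ∈ (X ∖ Y) ∖ Y but 1 ∉ (Y ∪ X) ∖ (C ∪ Y).

(⟸) Let x ∈ (Y ∪ X) ∖ (C ∪ Y). Then x ∈ X and x ∉ C, Y, from which x ∈ (X ∖ Y) ∖ Y.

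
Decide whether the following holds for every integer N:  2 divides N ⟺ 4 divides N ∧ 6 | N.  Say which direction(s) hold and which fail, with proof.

Forward direction. This fails: take N = 2. Certainly 2 ∣ 2, but 4 ∤ 2.

Converse. Suppose 4 ∣ N and 6 ∣ N. Any common multiple of 4 and 6 is a multiple of their lcm; here lcm(4, 6) = 4·6/gcd(4, 6) = 24/2 = 12, so 12 ∣ N. Since 2 ∣ 12, it follows that 2 ∣ N.

(⇒) fails; (⇐) holds.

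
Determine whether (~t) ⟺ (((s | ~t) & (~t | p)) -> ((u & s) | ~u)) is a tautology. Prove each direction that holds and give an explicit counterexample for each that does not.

Neither implication holds.

[⇒] This fails. Under s = F, t = F, p = F, u = T, the left side is true but the right side is false.

[⇐] This fails. Under s = F, t = T, p = F, u = F, the left side is false but the right side is true.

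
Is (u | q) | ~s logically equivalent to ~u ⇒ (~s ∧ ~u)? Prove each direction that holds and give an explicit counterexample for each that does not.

Only the converse holds.

(→) This fails. Under q = T, u = F, s = T, the left side is true but the right side is false.

(←) Assume the antecedent. If u is true, (u | q) | ~s reduces to true regardless of the other variables. If u is false, the antecedent forces (q = F, u = F, s = F) or (q = T, u = F, s = F), and (u | q) | ~s holds there. Either way (u | q) | ~s holds.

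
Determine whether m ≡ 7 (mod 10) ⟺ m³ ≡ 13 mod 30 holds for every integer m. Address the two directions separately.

Only the reverse direction holds.

(⟸) The residues r modulo 30 with r³ ≡ 13 (mod 30) are exactly {7}, and each is ≡ 7 (mod 10).

(⟹) This fails: take m = 17. Then 17 ≡ 7 (mod 10), but 17³ = 4913 ≡ 23 (mod 30), not 13.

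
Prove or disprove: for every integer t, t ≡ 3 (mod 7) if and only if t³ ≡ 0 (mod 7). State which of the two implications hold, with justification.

Forward direction. This fails: take t = 3. Then 3 ≡ 3 (mod 7), but 3³ = 27 ≡ 6 (mod 7), not 0.

Converse. This fails: take t = 0. Then 0³ = 0 ≡ 0 (mod 7), yet 0 ≡ 0 (mod 7), not 3.

(⇒) fails and (⇐) fails.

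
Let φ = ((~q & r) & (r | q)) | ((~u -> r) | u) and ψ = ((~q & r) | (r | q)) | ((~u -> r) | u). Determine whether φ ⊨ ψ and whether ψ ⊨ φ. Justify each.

The forward direction holds; the converse fails.

(→) Assume the antecedent. If r is true, the consequent reduces to true regardless of the other variables. If r is false, the antecedent forces (r = F, u = T, q = F) or (r = F, u = T, q = T), and the consequent holds there. Either way the consequent holds.

(←) This fails. Under r = F, u = F, q = T, the left side is false but the right side is true.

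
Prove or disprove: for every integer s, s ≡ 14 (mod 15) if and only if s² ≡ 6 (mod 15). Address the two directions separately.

Neither direction holds.

(⇒) This fails: take s = 14. Then 14 ≡ 14 (mod 15), but 14² = 196 ≡ 1 (mod 15), not 6.

(⇐) This fails: take s = 6. Then 6² = 36 ≡ 6 (mod 15), yet 6 ≡ 6 (mod 15), not 14.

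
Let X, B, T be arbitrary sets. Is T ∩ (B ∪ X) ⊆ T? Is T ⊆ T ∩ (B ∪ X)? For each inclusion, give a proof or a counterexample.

(⟹) Let x ∈ T ∩ (B ∪ X). Then either x ∈ X ∩ T and x ∉ B; or x ∈ B ∩ T and x ∉ X; or x ∈ X ∩ B ∩ T. In each case x ∈ T, so T ∩ (B ∪ X) ⊆ T.

(⟸) This inclusion fails. Take X = ∅, B = ∅, T = {1}; then 1 ∈ T but 1 ∉ T ∩ (B ∪ X).

(⊆) holds; (⊇) fails.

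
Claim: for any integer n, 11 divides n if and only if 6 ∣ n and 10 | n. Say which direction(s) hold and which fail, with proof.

Forward direction. This fails: take n = 11. Certainly 11 ∣ 11, but 6 ∤ 11.

Converse. This fails: take n = 30. Both 6 ∣ 30 and 10 ∣ 30, yet 30 is not a multiple of 11 (since 30 = 2·11 + 8), so 11 ∤ 30.

(⇒) fails and (⇐) fails.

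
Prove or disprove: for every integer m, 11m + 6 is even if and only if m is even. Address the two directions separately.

The biconditional holds.

[⇒] Suppose 11m + 6 is even. Since 11 is odd, 11m and m have the same parity, so 11m + 6 ≡ m + 6 (mod 2). As 6 is even, 11m + 6 is even exactly when m is even. Thus m is even.

[⇐] Conversely, suppose m is even; write m = 2j. Then 11m + 6 = 11·(2j) + 6 = 2·11j + 6, which is even.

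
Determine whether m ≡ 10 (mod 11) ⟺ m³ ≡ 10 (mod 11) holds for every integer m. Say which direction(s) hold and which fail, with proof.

(⟹) Suppose m ≡ 10 (mod 11). Write m = 11j + 10. Then (11j + 10)³ = 1331j³ + 3630j² + 3300j + 1000 = 11(121j³ + 330j² + 300j + 90) + 10, so m³ ≡ 10 (mod 11).

(⟸) Conversely, suppose m³ ≡ 10 (mod 11). The only residue r in {0, …, 10} with r³ ≡ 10 (mod 11) is r = 10, so m ≡ 10 (mod 11).

Both directions hold.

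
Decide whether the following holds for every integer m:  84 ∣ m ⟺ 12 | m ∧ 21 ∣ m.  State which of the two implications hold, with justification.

(⟹) If 84 ∣ m, write m = 84q. Since 84 = 7·12, m = 12·(7q), so 12 ∣ m; and since 84 = 4·21, m = 21·(4q), so 21 ∣ m.

(⟸) Suppose 12 ∣ m and 21 ∣ m. Any common multiple of 12 and 21 is a multiple of their lcm; here lcm(12, 21) = 12·21/gcd(12, 21) = 252/3 = 84, so 84 ∣ m.

Both implications hold.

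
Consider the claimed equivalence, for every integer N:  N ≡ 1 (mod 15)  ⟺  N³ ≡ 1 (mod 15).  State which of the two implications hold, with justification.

Forward direction. Suppose N ≡ 1 (mod 15). Write N = 15j + 1. Then (15j + 1)³ = 3375j³ + 675j² + 45j + 1 = 15(225j³ + 45j² + 3j) + 1, so N³ ≡ 1 (mod 15).

Converse. Suppose N³ ≡ 1 (mod 15). The only residue r in {0, …, 14} with r³ ≡ 1 (mod 15) is r = 1, so N ≡ 1 (mod 15).

The biconditional holds.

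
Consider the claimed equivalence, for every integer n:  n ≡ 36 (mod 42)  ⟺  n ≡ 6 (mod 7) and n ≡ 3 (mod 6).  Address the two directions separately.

Both directions fail.

(→) This fails: n = 36 gives 36 ≡ 36 (mod 42) but 36 ≡ 1 (mod 7), so the conjunction on the right does not hold.

(←) This fails: n = 27 satisfies both congruences on the right (27 ≡ 6 mod 7 and 27 ≡ 3 mod 6) yet 27 ≡ 27 (mod 42), not 36.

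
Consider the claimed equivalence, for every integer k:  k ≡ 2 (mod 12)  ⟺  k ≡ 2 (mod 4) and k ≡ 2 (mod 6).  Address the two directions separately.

The biconditional holds.

(⟹) Suppose k ≡ 2 (mod 12); write k = 12j + 2. Since 4 ∣ 12, reducing mod 4 gives k ≡ 2 (mod 4); since 6 ∣ 12, reducing mod 6 gives k ≡ 2 (mod 6).

(⟸) Conversely, if k ≡ 2 (mod 4) and k ≡ 2 (mod 6), then by the Chinese remainder theorem k ≡ 2 (mod 12). This is exactly k ≡ 2 (mod 12).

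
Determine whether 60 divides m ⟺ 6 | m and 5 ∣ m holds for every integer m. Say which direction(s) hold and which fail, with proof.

(⟹) If 60 ∣ m, write m = 60q. Since 60 = 10·6, m = 6·(10q), so 6 ∣ m; and since 60 = 12·5, m = 5·(12q), so 5 ∣ m.

(⟸) This fails: take m = 30. Both 6 ∣ 30 and 5 ∣ 30, yet 30 is not a multiple of 60 (since 30 = 0·60 + 30), so 60 ∤ 30.

The forward direction holds; the converse fails.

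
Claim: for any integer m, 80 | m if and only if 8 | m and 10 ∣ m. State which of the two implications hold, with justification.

[⇒] If 80 ∣ m, write m = 80q. Since 80 = 10·8, m = 8·(10q), so 8 ∣ m; and since 80 = 8·10, m = 10·(8q), so 10 ∣ m.

[⇐] This fails: take m = 40. Both 8 ∣ 40 and 10 ∣ 40, yet 40 is not a multiple of 80 (since 40 = 0·80 + 40), so 80 ∤ 40.

Not equivalent: only (⇒) holds.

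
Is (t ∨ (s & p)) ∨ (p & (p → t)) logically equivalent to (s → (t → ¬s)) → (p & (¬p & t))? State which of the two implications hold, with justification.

Only the converse holds.

(⟸) Assume the antecedent. If p is true, the antecedent forces (p = T, s = T, t = T), and (t ∨ (s & p)) ∨ (p & (p → t)) holds there. If p is false, the antecedent forces (p = F, s = T, t = T), and (t ∨ (s & p)) ∨ (p & (p → t)) holds there. Either way (t ∨ (s & p)) ∨ (p & (p → t)) holds.

(⟹) This fails. Under p = T, s = T, t = F, the left side is true but the right side is false.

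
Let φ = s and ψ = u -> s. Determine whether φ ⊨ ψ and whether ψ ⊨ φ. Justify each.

(⟸) This fails. Under u = F, s = F, the left side is false but the right side is true.

(⟹) Assume the antecedent. If u is true, the antecedent forces (u = T, s = T), and u -> s holds there. If u is false, u -> s reduces to true regardless of the other variables. Either way u -> s holds.

Not equivalent: only (⇒) holds.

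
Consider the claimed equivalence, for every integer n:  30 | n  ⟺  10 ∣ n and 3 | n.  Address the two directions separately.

Both directions hold.

[⇒] If 30 ∣ n, write n = 30q. Since 30 = 3·10, n = 10·(3q), so 10 ∣ n; and since 30 = 10·3, n = 3·(10q), so 3 ∣ n.

[⇐] Suppose 10 ∣ n and 3 ∣ n. Any common multiple of 10 and 3 is a multiple of their lcm; here gcd(10, 3) = 1, so lcm(10, 3) = 10·3 = 30, so 30 ∣ n.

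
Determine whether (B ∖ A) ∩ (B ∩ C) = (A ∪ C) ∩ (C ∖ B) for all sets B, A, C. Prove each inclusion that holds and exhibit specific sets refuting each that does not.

Both inclusions fail.

(⟹) This inclusion fails. Take B = {1}, A = ∅, C = {1}; then 1 ∈ (B ∖ A) ∩ (B ∩ C) but 1 ∉ (A ∪ C) ∩ (C ∖ B).

(⟸) This inclusion fails. Take B = ∅, A = ∅, C = {1}; then 1 ∈ (A ∪ C) ∩ (C ∖ B) but 1 ∉ (B ∖ A) ∩ (B ∩ C).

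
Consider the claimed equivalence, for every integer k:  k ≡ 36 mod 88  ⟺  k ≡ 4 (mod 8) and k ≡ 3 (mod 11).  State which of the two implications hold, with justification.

Equivalent; both directions hold.

(⟹) Suppose k ≡ 36 (mod 88); write k = 88j + 36. Since 8 ∣ 88, reducing mod 8 gives k ≡ 36 ≡ 4 (mod 8); since 11 ∣ 88, reducing mod 11 gives k ≡ 36 ≡ 3 (mod 11).

(⟸) Conversely, if k ≡ 4 (mod 8) and k ≡ 3 (mod 11), then by the Chinese remainder theorem k ≡ 36 (mod 88). This is exactly k ≡ 36 (mod 88).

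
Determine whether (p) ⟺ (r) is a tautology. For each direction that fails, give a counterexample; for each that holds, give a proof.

(→) This fails. Under p = T, r = F, the left side is true but the right side is false.

(←) This fails. Under p = F, r = T, the left side is false but the right side is true.

Neither direction holds.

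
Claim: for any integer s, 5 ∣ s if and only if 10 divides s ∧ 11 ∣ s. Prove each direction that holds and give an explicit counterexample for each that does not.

Forward direction. This fails: take s = 5. Certainly 5 ∣ 5, but 10 ∤ 5.

Converse. Suppose 10 ∣ s and 11 ∣ s. Any common multiple of 10 and 11 is a multiple of their lcm; here gcd(10, 11) = 1, so lcm(10, 11) = 10·11 = 110, so 110 ∣ s. Since 5 ∣ 110, it follows that 5 ∣ s.

The forward direction fails; the converse holds.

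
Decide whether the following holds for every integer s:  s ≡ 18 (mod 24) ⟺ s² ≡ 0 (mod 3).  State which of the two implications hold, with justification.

The forward direction holds; the converse fails.

(⟹) Suppose s ≡ 18 (mod 24). Then s² ≡ 18² = 324 (mod 24), and since 3 ∣ 24, also s² ≡ 0 (mod 3).

(⟸) This fails: take s = 0. Then 0² = 0 ≡ 0 (mod 3), yet 0 ≡ 0 (mod 24), not 18.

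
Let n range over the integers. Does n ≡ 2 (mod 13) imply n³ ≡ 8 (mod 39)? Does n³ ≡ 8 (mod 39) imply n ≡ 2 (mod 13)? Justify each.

[⇒] This fails: take n = 15. Then 15 ≡ 2 (mod 13), but 15³ = 3375 ≡ 21 (mod 39), not 8.

[⇐] This fails: take n = 5. Then 5³ = 125 ≡ 8 (mod 39), yet 5 ≡ 5 (mod 13), not 2.

(⇒) fails and (⇐) fails.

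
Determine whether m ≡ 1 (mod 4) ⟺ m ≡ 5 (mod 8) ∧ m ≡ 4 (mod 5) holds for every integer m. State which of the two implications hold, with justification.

Only the converse holds.

(⟸) If m ≡ 5 (mod 8) and m ≡ 4 (mod 5), then by the Chinese remainder theorem m ≡ 29 (mod 40). Since 29 ≡ 1 (mod 4) and 4 ∣ 40, we get m ≡ 1 (mod 4).

(⟹) This fails: m = 1 gives 1 ≡ 1 (mod 4) but 1 ≡ 1 (mod 8), so the conjunction on the right does not hold.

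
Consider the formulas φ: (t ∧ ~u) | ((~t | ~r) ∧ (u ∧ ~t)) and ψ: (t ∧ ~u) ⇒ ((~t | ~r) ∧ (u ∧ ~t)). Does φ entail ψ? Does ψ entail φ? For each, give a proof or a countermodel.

(→) This fails. Under r = F, t = T, u = F, the left side is true but the right side is false.

(←) This fails. Under r = F, t = F, u = F, the left side is false but the right side is true.

Both directions fail.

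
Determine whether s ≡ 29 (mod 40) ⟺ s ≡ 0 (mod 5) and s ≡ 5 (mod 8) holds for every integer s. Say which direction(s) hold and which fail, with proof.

Neither direction holds.

(⟹) This fails: s = 29 gives 29 ≡ 29 (mod 40) but 29 ≡ 4 (mod 5), so the conjunction on the right does not hold.

(⟸) This fails: s = 5 satisfies both congruences on the right (5 ≡ 0 mod 5 and 5 ≡ 5 mod 8) yet 5 ≡ 5 (mod 40), not 29.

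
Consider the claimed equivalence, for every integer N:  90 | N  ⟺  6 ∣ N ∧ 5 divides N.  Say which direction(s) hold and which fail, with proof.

(→) If 90 ∣ N, write N = 90q. Since 90 = 15·6, N = 6·(15q), so 6 ∣ N; and since 90 = 18·5, N = 5·(18q), so 5 ∣ N.

(←) This fails: take N = 30. Both 6 ∣ 30 and 5 ∣ 30, yet 30 is not a multiple of 90 (since 30 = 0·90 + 30), so 90 ∤ 30.

Only the forward implication holds.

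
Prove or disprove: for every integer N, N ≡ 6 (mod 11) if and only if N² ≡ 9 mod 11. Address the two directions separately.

(⇒) fails and (⇐) fails.

[⇒] This fails: take N = 6. Then 6 ≡ 6 (mod 11), but 6² = 36 ≡ 3 (mod 11), not 9.

[⇐] This fails: take N = 3. Then 3² = 9 ≡ 9 (mod 11), yet 3 ≡ 3 (mod 11), not 6.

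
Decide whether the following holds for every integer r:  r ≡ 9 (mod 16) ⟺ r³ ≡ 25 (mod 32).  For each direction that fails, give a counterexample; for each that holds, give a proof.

The forward direction fails; the converse holds.

(→) This fails: take r = 25. Then 25 ≡ 9 (mod 16), but 25³ = 15625 ≡ 9 (mod 32), not 25.

(←) Conversely, the residues r modulo 32 with r³ ≡ 25 (mod 32) are exactly {9}, and each is ≡ 9 (mod 16).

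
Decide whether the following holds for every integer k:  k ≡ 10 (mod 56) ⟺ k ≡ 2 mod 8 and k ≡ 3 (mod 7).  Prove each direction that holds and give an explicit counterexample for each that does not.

(⇒) Suppose k ≡ 10 (mod 56); write k = 56j + 10. Since 8 ∣ 56, reducing mod 8 gives k ≡ 10 ≡ 2 (mod 8); since 7 ∣ 56, reducing mod 7 gives k ≡ 10 ≡ 3 (mod 7).

(⇐) Conversely, if k ≡ 2 (mod 8) and k ≡ 3 (mod 7), then by the Chinese remainder theorem k ≡ 10 (mod 56). This is exactly k ≡ 10 (mod 56).

Both directions hold.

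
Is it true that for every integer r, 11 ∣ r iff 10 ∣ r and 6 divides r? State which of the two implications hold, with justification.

Neither implication holds.

[⇒] This fails: take r = 11. Certainly 11 ∣ 11, but 10 ∤ 11.

[⇐] This fails: take r = 30. Both 10 ∣ 30 and 6 ∣ 30, yet 30 is not a multiple of 11 (since 30 = 2·11 + 8), so 11 ∤ 30.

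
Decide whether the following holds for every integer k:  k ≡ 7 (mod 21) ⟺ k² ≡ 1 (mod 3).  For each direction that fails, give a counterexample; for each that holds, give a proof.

(→) Suppose k ≡ 7 (mod 21). Then k² ≡ 7² = 49 (mod 21), and since 3 ∣ 21, also k² ≡ 1 (mod 3).

(←) This fails: take k = 1. Then 1² = 1 ≡ 1 (mod 3), yet 1 ≡ 1 (mod 21), not 7.

Only the forward implication holds.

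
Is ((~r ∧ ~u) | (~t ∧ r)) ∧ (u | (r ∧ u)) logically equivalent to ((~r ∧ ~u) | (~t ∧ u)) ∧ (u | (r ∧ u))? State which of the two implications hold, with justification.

(⟹) Assume the antecedent. If u is true, the antecedent forces (u = T, t = F, r = T), and the consequent holds there. If u is false, the antecedent cannot hold. Either way the consequent holds.

(⟸) This fails. Under u = T, t = F, r = F, the left side is false but the right side is true.

Not equivalent: only (⇒) holds.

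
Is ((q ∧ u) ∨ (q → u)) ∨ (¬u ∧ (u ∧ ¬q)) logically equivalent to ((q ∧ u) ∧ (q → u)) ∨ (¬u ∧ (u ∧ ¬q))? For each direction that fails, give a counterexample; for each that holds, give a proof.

Not equivalent: only (⇐) holds.

Forward direction. This fails. Under u = F, q = F, the left side is true but the right side is false.

Converse. Assume the antecedent. If u is true, the consequent reduces to true regardless of the other variables. If u is false, the antecedent cannot hold. Either way the consequent holds.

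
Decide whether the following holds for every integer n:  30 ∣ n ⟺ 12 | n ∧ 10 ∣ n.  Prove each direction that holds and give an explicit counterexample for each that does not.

[⇐] Suppose 12 ∣ n and 10 ∣ n. Any common multiple of 12 and 10 is a multiple of their lcm; here lcm(12, 10) = 12·10/gcd(12, 10) = 120/2 = 60, so 60 ∣ n. Since 30 ∣ 60, it follows that 30 ∣ n.

[⇒] This fails: take n = 30. Certainly 30 ∣ 30, but 12 ∤ 30.

Only the converse holds.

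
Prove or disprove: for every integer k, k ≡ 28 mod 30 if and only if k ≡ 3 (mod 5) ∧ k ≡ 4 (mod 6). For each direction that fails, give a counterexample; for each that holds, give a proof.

The biconditional holds.

(⟹) Suppose k ≡ 28 (mod 30); write k = 30j + 28. Since 5 ∣ 30, reducing mod 5 gives k ≡ 28 ≡ 3 (mod 5); since 6 ∣ 30, reducing mod 6 gives k ≡ 28 ≡ 4 (mod 6).

(⟸) Conversely, if k ≡ 3 (mod 5) and k ≡ 4 (mod 6), then by the Chinese remainder theorem k ≡ 28 (mod 30). This is exactly k ≡ 28 (mod 30).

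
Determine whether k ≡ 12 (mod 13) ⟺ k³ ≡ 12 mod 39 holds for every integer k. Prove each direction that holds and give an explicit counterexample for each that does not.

Neither direction holds.

(⟹) This fails: take k = 25. Then 25 ≡ 12 (mod 13), but 25³ = 15625 ≡ 25 (mod 39), not 12.

(⟸) This fails: take k = 30. Then 30³ = 27000 ≡ 12 (mod 39), yet 30 ≡ 4 (mod 13), not 12.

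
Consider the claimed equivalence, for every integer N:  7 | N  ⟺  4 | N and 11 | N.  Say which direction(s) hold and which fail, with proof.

(⇒) fails and (⇐) fails.

(⟹) This fails: take N = 7. Certainly 7 ∣ 7, but 4 ∤ 7.

(⟸) This fails: take N = 44. Both 4 ∣ 44 and 11 ∣ 44, yet 44 is not a multiple of 7 (since 44 = 6·7 + 2), so 7 ∤ 44.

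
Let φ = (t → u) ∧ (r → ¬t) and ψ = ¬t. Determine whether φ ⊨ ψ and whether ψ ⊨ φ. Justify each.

The forward direction fails; the converse holds.

(⟸) Assume the antecedent. If r is true, the antecedent forces (r = T, t = F, u = F) or (r = T, t = F, u = T), and (t → u) ∧ (r → ¬t) holds there. If r is false, the antecedent forces (r = F, t = F, u = F) or (r = F, t = F, u = T), and (t → u) ∧ (r → ¬t) holds there. Either way (t → u) ∧ (r → ¬t) holds.

(⟹) This fails. Under r = F, t = T, u = T, the left side is true but the right side is false.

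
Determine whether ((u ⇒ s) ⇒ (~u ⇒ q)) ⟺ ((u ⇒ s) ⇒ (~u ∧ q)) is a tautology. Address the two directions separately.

Not equivalent: only (⇐) holds.

Forward direction. This fails. Under q = F, s = T, u = T, the left side is true but the right side is false.

Converse. Assume the antecedent. If q is true, (u ⇒ s) ⇒ (~u ⇒ q) reduces to true regardless of the other variables. If q is false, the antecedent forces (q = F, s = F, u = T), and (u ⇒ s) ⇒ (~u ⇒ q) holds there. Either way (u ⇒ s) ⇒ (~u ⇒ q) holds.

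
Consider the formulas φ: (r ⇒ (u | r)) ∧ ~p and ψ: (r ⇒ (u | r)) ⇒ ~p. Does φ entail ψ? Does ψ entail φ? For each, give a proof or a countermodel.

Both directions hold; the statement is true.

(⇒) Assume the antecedent. If r is true, the antecedent forces (r = T, p = F, u = F) or (r = T, p = F, u = T), and (r ⇒ (u | r)) ⇒ ~p holds there. If r is false, the antecedent forces (r = F, p = F, u = F) or (r = F, p = F, u = T), and (r ⇒ (u | r)) ⇒ ~p holds there. Either way (r ⇒ (u | r)) ⇒ ~p holds.

(⇐) Assume the antecedent. If r is true, the antecedent forces (r = T, p = F, u = F) or (r = T, p = F, u = T), and (r ⇒ (u | r)) ∧ ~p holds there. If r is false, the antecedent forces (r = F, p = F, u = F) or (r = F, p = F, u = T), and (r ⇒ (u | r)) ∧ ~p holds there. Either way (r ⇒ (u | r)) ∧ ~p holds.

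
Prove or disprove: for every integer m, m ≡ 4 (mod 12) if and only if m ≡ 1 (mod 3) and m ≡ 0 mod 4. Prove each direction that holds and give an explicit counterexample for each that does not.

Equivalent; both directions hold.

(⇒) Suppose m ≡ 4 (mod 12); write m = 12j + 4. Since 3 ∣ 12, reducing mod 3 gives m ≡ 4 ≡ 1 (mod 3); since 4 ∣ 12, reducing mod 4 gives m ≡ 4 ≡ 0 (mod 4).

(⇐) Conversely, if m ≡ 1 (mod 3) and m ≡ 0 (mod 4), then by the Chinese remainder theorem m ≡ 4 (mod 12). This is exactly m ≡ 4 (mod 12).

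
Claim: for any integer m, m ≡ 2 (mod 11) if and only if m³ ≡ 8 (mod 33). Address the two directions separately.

(⇒) This fails: take m = 13. Then 13 ≡ 2 (mod 11), but 13³ = 2197 ≡ 19 (mod 33), not 8.

(⇐) Conversely, the residues r modulo 33 with r³ ≡ 8 (mod 33) are exactly {2}, and each is ≡ 2 (mod 11).

Only the converse holds.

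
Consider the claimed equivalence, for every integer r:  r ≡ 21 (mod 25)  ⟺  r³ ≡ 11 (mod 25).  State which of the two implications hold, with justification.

Both directions hold; the statement is true.

Converse. Suppose r³ ≡ 11 (mod 25). The only residue r in {0, …, 24} with r³ ≡ 11 (mod 25) is r = 21, so r ≡ 21 (mod 25).

Forward direction. Suppose r ≡ 21 (mod 25). Write r = 25j + 21. Then (25j + 21)³ = 15625j³ + 39375j² + 33075j + 9261 = 25(625j³ + 1575j² + 1323j + 370) + 11, so r³ ≡ 11 (mod 25).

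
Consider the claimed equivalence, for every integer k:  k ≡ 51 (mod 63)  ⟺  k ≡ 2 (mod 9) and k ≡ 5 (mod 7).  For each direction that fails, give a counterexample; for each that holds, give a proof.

Both directions fail.

(→) This fails: k = 51 gives 51 ≡ 51 (mod 63) but 51 ≡ 6 (mod 9), so the conjunction on the right does not hold.

(←) This fails: k = 47 satisfies both congruences on the right (47 ≡ 2 mod 9 and 47 ≡ 5 mod 7) yet 47 ≡ 47 (mod 63), not 51.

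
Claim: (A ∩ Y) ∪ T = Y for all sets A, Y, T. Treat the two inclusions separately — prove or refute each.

(⟹) This inclusion fails. Take A = ∅, Y = ∅, T = {1}; then 1 ∈ (A ∩ Y) ∪ T but 1 ∉ Y.

(⟸) This inclusion fails. Take A = ∅, Y = {1}, T = ∅; then 1 ∈ Y but 1 ∉ (A ∩ Y) ∪ T.

(⊆) fails and (⊇) fails.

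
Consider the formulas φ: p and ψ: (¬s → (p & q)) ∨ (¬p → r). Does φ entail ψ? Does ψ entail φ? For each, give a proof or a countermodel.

(⇐) This fails. Under s = T, p = F, q = F, r = F, the left side is false but the right side is true.

(⇒) Assume the antecedent. If p is true, (¬s → (p & q)) ∨ (¬p → r) reduces to true regardless of the other variables. If p is false, the antecedent cannot hold. Either way (¬s → (p & q)) ∨ (¬p → r) holds.

Only the forward implication holds.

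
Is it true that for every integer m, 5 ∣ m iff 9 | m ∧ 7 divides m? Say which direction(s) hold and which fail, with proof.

Forward direction. This fails: take m = 5. Certainly 5 ∣ 5, but 9 ∤ 5.

Converse. This fails: take m = 63. Both 9 ∣ 63 and 7 ∣ 63, yet 63 is not a multiple of 5 (since 63 = 12·5 + 3), so 5 ∤ 63.

(⇒) fails and (⇐) fails.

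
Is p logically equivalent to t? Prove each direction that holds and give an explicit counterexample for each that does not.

[⇒] This fails. Under p = T, t = F, the left side is true but the right side is false.

[⇐] This fails. Under p = F, t = T, the left side is false but the right side is true.

Both directions fail.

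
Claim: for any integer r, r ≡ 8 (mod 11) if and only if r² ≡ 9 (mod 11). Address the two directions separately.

(→) Suppose r ≡ 8 (mod 11). Write r = 11j + 8. Then (11j + 8)² = 121j² + 176j + 64 = 11(11j² + 16j + 5) + 9, so r² ≡ 9 (mod 11).

(←) This fails: take r = 3. Then 3² = 9 ≡ 9 (mod 11), yet 3 ≡ 3 (mod 11), not 8.

Only the forward implication holds.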